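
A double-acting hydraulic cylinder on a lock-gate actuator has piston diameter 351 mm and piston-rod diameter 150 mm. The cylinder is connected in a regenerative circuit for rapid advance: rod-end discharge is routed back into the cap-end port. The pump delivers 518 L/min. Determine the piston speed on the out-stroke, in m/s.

In regeneration the rod-end outflow joins the pump flow into the cap end, so the net volume the pump must supply per unit advance equals the rod cross-section area.
Rod cross-section A_rod = π/4 × (150 mm)² = 17670 mm^2
v = Q_pump / A_rod

v ≈ 0.489 m/s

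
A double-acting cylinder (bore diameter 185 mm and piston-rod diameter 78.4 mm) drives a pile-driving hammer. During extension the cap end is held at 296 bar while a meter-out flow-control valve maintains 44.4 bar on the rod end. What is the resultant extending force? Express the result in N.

F ≈ 6.98e5 N

Cap-side area A_cap = π/4 × (185 mm)² = 26880 mm^2
Rod-side annular area A_ann = π/4 × (185² − 78.4²) = 22050 mm^2
Net thrust = P_cap·A_cap − P_rod·A_ann = 7.957e5 N − 97910 N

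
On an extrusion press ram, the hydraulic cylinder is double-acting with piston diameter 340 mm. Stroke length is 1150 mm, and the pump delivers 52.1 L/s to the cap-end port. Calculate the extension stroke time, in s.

Cap-side area A_cap = π/4 × (340 mm)² = 90790 mm^2
Swept volume V = A × L; t = V / Q = A·L / Q

t ≈ 2.00 s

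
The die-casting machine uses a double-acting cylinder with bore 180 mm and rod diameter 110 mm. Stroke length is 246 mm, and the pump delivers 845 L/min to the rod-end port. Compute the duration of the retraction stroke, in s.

Rod-side annular area A_ann = π/4 × (180² − 110²) = 15940 mm^2
Swept volume V = A × L; t = V / Q = A·L / Q

t ≈ 0.278 s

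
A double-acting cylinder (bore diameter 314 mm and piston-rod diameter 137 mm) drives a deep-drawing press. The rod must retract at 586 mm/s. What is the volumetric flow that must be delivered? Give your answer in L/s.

Rod-side annular area A_ann = π/4 × (314² − 137²) = 62700 mm^2
Q = A × v

Q ≈ 36.7 L/s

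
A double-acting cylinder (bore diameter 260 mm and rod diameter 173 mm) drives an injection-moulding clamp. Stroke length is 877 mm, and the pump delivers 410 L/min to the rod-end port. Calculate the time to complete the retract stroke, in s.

t ≈ 3.80 s

Rod-side annular area A_ann = π/4 × (260² − 173²) = 29590 mm^2
Swept volume V = A × L; t = V / Q = A·L / Q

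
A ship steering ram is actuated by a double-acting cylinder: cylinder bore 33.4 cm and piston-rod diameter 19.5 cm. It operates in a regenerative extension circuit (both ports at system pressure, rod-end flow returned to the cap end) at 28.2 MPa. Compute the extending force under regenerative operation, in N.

With equal pressure on both faces, forces on the annular region cancel; the net push is pressure × rod cross-section.
Rod cross-section A_rod = π/4 × (19.5 cm)² = 298.6 cm^2
F = P × A_rod

F ≈ 8.42e5 N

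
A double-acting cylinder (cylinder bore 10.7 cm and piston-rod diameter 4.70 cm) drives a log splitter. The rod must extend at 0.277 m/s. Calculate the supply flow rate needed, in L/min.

Cap-side area A_cap = π/4 × (10.7 cm)² = 89.92 cm^2
Q = A × v

Q ≈ 149 L/min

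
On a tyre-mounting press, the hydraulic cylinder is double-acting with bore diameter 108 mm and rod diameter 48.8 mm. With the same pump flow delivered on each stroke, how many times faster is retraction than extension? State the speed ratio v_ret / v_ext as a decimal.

v_ret/v_ext ≈ 1.26

Cap-side area A_cap = π/4 × (108 mm)² = 9161 mm^2
Rod-side annular area A_ann = π/4 × (108² − 48.8²) = 7291 mm^2
For equal Q, v ∝ 1/A, so v_ret/v_ext = A_cap/A_ann.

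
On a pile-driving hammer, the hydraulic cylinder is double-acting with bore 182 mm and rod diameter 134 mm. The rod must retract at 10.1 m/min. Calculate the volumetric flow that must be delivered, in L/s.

Q ≈ 2.01 L/s

Rod-side annular area A_ann = π/4 × (182² − 134²) = 11910 mm^2
Q = A × v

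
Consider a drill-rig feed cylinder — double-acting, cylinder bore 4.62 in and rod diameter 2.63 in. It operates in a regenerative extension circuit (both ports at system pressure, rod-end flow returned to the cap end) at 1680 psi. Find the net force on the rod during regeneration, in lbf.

F ≈ 9130 lbf

With equal pressure on both faces, forces on the annular region cancel; the net push is pressure × rod cross-section.
Rod cross-section A_rod = π/4 × (2.63 in)² = 5.433 in^2
F = P × A_rod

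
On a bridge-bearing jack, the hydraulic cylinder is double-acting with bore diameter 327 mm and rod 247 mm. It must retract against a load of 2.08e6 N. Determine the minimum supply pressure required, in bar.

P ≈ 577 bar

Rod-side annular area A_ann = π/4 × (327² − 247²) = 36070 mm^2
Retraction: pressure acts on the annular area.
P = F / A = 2.08e6 N / A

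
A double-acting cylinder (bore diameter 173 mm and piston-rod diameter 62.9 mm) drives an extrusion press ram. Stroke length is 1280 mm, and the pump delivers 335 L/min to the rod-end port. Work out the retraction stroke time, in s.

t ≈ 4.68 s

Rod-side annular area A_ann = π/4 × (173² − 62.9²) = 20400 mm^2
Swept volume V = A × L; t = V / Q = A·L / Q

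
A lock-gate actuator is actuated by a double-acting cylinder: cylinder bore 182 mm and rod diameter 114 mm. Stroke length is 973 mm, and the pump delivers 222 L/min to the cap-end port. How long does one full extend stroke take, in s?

t ≈ 6.84 s

Cap-side area A_cap = π/4 × (182 mm)² = 26020 mm^2
Swept volume V = A × L; t = V / Q = A·L / Q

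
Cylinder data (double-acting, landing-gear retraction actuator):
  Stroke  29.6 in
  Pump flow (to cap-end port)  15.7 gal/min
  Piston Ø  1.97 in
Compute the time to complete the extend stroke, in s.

t ≈ 1.49 s

Cap-side area A_cap = π/4 × (1.97 in)² = 3.048 in^2
Swept volume V = A × L; t = V / Q = A·L / Q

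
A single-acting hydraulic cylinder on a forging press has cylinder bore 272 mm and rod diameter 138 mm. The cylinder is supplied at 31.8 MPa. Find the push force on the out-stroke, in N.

Cap-side area A_cap = π/4 × (272 mm)² = 58110 mm^2
F = P × A_cap = 31.8 MPa × A_cap

F ≈ 1.85e6 N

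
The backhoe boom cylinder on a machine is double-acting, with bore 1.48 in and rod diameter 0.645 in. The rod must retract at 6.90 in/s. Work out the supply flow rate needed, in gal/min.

Rod-side annular area A_ann = π/4 × (1.48² − 0.645²) = 1.394 in^2
Q = A × v

Q ≈ 2.50 gal/min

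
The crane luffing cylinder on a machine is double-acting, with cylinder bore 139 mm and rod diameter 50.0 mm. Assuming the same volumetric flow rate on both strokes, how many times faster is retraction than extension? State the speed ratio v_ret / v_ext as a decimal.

v_ret/v_ext ≈ 1.15

Cap-side area A_cap = π/4 × (139 mm)² = 15170 mm^2
Rod-side annular area A_ann = π/4 × (139² − 50.0²) = 13210 mm^2
For equal Q, v ∝ 1/A, so v_ret/v_ext = A_cap/A_ann.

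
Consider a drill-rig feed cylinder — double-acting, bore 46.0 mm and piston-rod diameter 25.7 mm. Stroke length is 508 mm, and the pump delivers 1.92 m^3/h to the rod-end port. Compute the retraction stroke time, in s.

Rod-side annular area A_ann = π/4 × (46.0² − 25.7²) = 1143 mm^2
Swept volume V = A × L; t = V / Q = A·L / Q

t ≈ 1.09 s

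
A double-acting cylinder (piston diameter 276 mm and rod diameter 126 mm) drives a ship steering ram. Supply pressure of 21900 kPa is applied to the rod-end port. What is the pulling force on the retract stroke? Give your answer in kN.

Rod-side annular area A_ann = π/4 × (276² − 126²) = 47360 mm^2
On retraction the pressure acts on the annular area (bore minus rod).
F = P × A_ann

F ≈ 1040 kN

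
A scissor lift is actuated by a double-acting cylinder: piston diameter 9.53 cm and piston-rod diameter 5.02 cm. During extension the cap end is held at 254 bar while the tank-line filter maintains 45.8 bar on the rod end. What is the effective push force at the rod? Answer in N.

Cap-side area A_cap = π/4 × (9.53 cm)² = 71.33 cm^2
Rod-side annular area A_ann = π/4 × (9.53² − 5.02²) = 51.54 cm^2
Net thrust = P_cap·A_cap − P_rod·A_ann = 1.812e5 N − 23600 N

F ≈ 1.58e5 N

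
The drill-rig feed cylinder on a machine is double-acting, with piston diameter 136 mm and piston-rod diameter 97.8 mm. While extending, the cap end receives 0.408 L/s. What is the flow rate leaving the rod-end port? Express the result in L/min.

Cap-side area A_cap = π/4 × (136 mm)² = 14530 mm^2
Rod-side annular area A_ann = π/4 × (136² − 97.8²) = 7015 mm^2
Piston speed v = Q_in/A_cap; rod-end outflow Q_out = v × A_ann = Q_in × A_ann/A_cap.

Q_out ≈ 11.8 L/min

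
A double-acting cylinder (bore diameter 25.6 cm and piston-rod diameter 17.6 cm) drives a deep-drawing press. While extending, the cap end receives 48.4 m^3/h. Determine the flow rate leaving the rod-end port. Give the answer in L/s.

Q_out ≈ 7.09 L/s

Cap-side area A_cap = π/4 × (25.6 cm)² = 514.7 cm^2
Rod-side annular area A_ann = π/4 × (25.6² − 17.6²) = 271.4 cm^2
Piston speed v = Q_in/A_cap; rod-end outflow Q_out = v × A_ann = Q_in × A_ann/A_cap.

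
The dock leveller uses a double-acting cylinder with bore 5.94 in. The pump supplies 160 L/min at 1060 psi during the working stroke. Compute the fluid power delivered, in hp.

W ≈ 26.1 hp

Hydraulic power = P × Q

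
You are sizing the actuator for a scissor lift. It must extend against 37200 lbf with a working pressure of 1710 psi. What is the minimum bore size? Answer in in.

Extension force acts on the full piston face: F = P × (π/4)D².
D = √(4F / (πP)) = √(4 × 37200 lbf / (π × 1710 psi))

D ≈ 5.26 in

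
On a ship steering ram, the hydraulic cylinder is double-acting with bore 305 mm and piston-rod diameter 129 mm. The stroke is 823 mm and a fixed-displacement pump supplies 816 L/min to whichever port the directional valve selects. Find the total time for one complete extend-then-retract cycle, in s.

t ≈ 8.05 s

Cap-side area A_cap = π/4 × (305 mm)² = 73060 mm^2
Rod-side annular area A_ann = π/4 × (305² − 129²) = 59990 mm^2
t_ext = A_cap·L/Q = 4.421 s
t_ret = A_ann·L/Q = 3.630 s
t_cycle = t_ext + t_ret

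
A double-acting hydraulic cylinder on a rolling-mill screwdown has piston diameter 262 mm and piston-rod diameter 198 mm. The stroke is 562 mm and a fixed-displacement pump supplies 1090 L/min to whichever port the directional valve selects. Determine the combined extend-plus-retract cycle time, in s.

t ≈ 2.38 s

Cap-side area A_cap = π/4 × (262 mm)² = 53910 mm^2
Rod-side annular area A_ann = π/4 × (262² − 198²) = 23120 mm^2
t_ext = A_cap·L/Q = 1.668 s
t_ret = A_ann·L/Q = 0.7153 s
t_cycle = t_ext + t_ret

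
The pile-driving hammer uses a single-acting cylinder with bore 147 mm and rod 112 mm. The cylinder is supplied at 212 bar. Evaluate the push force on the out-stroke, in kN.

Cap-side area A_cap = π/4 × (147 mm)² = 16970 mm^2
F = P × A_cap = 212 bar × A_cap

F ≈ 360 kN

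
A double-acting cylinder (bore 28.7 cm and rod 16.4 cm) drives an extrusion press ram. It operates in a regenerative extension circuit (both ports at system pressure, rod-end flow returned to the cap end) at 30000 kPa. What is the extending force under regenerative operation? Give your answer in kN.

With equal pressure on both faces, forces on the annular region cancel; the net push is pressure × rod cross-section.
Rod cross-section A_rod = π/4 × (16.4 cm)² = 211.2 cm^2
F = P × A_rod

F ≈ 634 kN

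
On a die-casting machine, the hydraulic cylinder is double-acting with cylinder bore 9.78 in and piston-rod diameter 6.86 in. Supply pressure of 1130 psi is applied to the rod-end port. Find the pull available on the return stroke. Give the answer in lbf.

Rod-side annular area A_ann = π/4 × (9.78² − 6.86²) = 38.16 in^2
On retraction the pressure acts on the annular area (bore minus rod).
F = P × A_ann

F ≈ 43100 lbf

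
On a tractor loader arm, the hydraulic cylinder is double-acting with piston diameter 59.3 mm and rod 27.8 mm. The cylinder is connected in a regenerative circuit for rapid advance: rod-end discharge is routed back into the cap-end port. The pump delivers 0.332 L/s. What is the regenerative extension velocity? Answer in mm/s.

v ≈ 547 mm/s

In regeneration the rod-end outflow joins the pump flow into the cap end, so the net volume the pump must supply per unit advance equals the rod cross-section area.
Rod cross-section A_rod = π/4 × (27.8 mm)² = 607.0 mm^2
v = Q_pump / A_rod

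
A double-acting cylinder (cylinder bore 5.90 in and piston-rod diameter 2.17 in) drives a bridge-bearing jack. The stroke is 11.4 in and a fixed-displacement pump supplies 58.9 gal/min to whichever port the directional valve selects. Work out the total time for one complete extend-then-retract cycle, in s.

Cap-side area A_cap = π/4 × (5.90 in)² = 27.34 in^2
Rod-side annular area A_ann = π/4 × (5.90² − 2.17²) = 23.64 in^2
t_ext = A_cap·L/Q = 1.374 s
t_ret = A_ann·L/Q = 1.189 s
t_cycle = t_ext + t_ret

t ≈ 2.56 s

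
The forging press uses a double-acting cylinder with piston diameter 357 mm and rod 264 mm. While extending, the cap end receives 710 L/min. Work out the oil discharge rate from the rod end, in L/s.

Q_out ≈ 5.36 L/s

Cap-side area A_cap = π/4 × (357 mm)² = 1.001e5 mm^2
Rod-side annular area A_ann = π/4 × (357² − 264²) = 45360 mm^2
Piston speed v = Q_in/A_cap; rod-end outflow Q_out = v × A_ann = Q_in × A_ann/A_cap.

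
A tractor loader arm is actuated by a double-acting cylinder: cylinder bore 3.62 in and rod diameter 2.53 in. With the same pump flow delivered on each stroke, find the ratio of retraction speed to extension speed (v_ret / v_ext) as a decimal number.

Cap-side area A_cap = π/4 × (3.62 in)² = 10.29 in^2
Rod-side annular area A_ann = π/4 × (3.62² − 2.53²) = 5.265 in^2
For equal Q, v ∝ 1/A, so v_ret/v_ext = A_cap/A_ann.

v_ret/v_ext ≈ 1.95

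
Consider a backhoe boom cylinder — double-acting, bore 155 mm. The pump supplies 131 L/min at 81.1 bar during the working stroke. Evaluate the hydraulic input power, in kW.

W ≈ 17.7 kW

Hydraulic power = P × Q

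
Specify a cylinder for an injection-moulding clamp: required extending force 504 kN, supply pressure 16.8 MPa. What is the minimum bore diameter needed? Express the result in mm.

Extension force acts on the full piston face: F = P × (π/4)D².
D = √(4F / (πP)) = √(4 × 504 kN / (π × 16.8 MPa))

D ≈ 195 mm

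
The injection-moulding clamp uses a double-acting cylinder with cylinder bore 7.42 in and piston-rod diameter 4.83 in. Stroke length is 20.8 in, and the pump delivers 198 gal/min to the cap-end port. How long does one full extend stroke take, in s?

Cap-side area A_cap = π/4 × (7.42 in)² = 43.24 in^2
Swept volume V = A × L; t = V / Q = A·L / Q

t ≈ 1.18 s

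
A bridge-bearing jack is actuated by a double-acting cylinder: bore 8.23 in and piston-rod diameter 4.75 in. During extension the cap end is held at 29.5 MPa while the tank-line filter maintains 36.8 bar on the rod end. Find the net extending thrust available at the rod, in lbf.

Cap-side area A_cap = π/4 × (8.23 in)² = 53.20 in^2
Rod-side annular area A_ann = π/4 × (8.23² − 4.75²) = 35.48 in^2
Net thrust = P_cap·A_cap − P_rod·A_ann = 2.276e5 lbf − 18940 lbf

F ≈ 2.09e5 lbf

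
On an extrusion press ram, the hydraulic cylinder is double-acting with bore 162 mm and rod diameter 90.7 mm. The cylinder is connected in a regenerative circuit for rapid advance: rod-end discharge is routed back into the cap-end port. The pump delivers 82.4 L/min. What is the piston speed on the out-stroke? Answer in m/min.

In regeneration the rod-end outflow joins the pump flow into the cap end, so the net volume the pump must supply per unit advance equals the rod cross-section area.
Rod cross-section A_rod = π/4 × (90.7 mm)² = 6461 mm^2
v = Q_pump / A_rod

v ≈ 12.8 m/min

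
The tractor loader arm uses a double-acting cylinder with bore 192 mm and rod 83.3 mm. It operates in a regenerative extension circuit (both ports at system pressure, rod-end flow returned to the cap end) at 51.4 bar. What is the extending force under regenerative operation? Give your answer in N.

F ≈ 28000 N

With equal pressure on both faces, forces on the annular region cancel; the net push is pressure × rod cross-section.
Rod cross-section A_rod = π/4 × (83.3 mm)² = 5450 mm^2
F = P × A_rod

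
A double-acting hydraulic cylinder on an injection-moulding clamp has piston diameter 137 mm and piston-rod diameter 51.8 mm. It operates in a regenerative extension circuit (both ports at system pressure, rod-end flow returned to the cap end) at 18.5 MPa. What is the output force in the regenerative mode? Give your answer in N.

With equal pressure on both faces, forces on the annular region cancel; the net push is pressure × rod cross-section.
Rod cross-section A_rod = π/4 × (51.8 mm)² = 2107 mm^2
F = P × A_rod

F ≈ 39000 N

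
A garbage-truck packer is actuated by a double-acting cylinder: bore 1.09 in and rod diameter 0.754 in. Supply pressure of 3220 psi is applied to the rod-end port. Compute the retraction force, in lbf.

Rod-side annular area A_ann = π/4 × (1.09² − 0.754²) = 0.4866 in^2
On retraction the pressure acts on the annular area (bore minus rod).
F = P × A_ann

F ≈ 1570 lbf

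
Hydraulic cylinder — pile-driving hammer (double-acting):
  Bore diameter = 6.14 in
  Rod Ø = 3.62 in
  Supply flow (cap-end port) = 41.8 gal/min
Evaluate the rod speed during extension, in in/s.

v ≈ 5.44 in/s

Cap-side area A_cap = π/4 × (6.14 in)² = 29.61 in^2
v = Q / A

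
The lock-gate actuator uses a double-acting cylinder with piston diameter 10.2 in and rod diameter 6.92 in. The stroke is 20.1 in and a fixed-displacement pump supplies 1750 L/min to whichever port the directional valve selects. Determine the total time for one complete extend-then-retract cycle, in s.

Cap-side area A_cap = π/4 × (10.2 in)² = 81.71 in^2
Rod-side annular area A_ann = π/4 × (10.2² − 6.92²) = 44.10 in^2
t_ext = A_cap·L/Q = 0.9228 s
t_ret = A_ann·L/Q = 0.4981 s
t_cycle = t_ext + t_ret

t ≈ 1.42 s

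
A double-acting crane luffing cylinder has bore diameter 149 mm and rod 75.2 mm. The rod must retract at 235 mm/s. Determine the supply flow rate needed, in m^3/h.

Q ≈ 11.0 m^3/h

Rod-side annular area A_ann = π/4 × (149² − 75.2²) = 13000 mm^2
Q = A × v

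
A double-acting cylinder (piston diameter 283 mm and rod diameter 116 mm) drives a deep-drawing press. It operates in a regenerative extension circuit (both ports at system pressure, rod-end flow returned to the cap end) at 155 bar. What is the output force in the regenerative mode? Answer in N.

With equal pressure on both faces, forces on the annular region cancel; the net push is pressure × rod cross-section.
Rod cross-section A_rod = π/4 × (116 mm)² = 10570 mm^2
F = P × A_rod

F ≈ 1.64e5 N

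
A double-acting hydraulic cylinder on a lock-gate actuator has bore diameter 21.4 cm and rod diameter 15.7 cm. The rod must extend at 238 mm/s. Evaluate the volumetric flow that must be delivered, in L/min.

Cap-side area A_cap = π/4 × (21.4 cm)² = 359.7 cm^2
Q = A × v

Q ≈ 514 L/min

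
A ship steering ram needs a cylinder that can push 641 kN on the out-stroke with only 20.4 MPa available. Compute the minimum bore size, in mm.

D ≈ 200 mm

Extension force acts on the full piston face: F = P × (π/4)D².
D = √(4F / (πP)) = √(4 × 641 kN / (π × 20.4 MPa))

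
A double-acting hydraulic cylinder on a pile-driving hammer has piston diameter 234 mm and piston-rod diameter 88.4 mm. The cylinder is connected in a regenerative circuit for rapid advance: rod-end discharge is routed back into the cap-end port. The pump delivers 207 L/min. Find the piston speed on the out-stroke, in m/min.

In regeneration the rod-end outflow joins the pump flow into the cap end, so the net volume the pump must supply per unit advance equals the rod cross-section area.
Rod cross-section A_rod = π/4 × (88.4 mm)² = 6138 mm^2
v = Q_pump / A_rod

v ≈ 33.7 m/min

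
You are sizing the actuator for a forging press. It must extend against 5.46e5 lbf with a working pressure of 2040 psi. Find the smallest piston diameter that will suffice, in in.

Extension force acts on the full piston face: F = P × (π/4)D².
D = √(4F / (πP)) = √(4 × 5.46e5 lbf / (π × 2040 psi))

D ≈ 18.5 in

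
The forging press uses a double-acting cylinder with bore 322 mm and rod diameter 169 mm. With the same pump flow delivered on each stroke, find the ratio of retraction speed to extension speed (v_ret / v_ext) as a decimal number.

v_ret/v_ext ≈ 1.38

Cap-side area A_cap = π/4 × (322 mm)² = 81430 mm^2
Rod-side annular area A_ann = π/4 × (322² − 169²) = 59000 mm^2
For equal Q, v ∝ 1/A, so v_ret/v_ext = A_cap/A_ann.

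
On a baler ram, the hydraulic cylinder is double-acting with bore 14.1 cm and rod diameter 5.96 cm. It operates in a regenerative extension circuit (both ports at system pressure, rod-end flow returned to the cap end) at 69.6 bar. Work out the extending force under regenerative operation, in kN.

With equal pressure on both faces, forces on the annular region cancel; the net push is pressure × rod cross-section.
Rod cross-section A_rod = π/4 × (5.96 cm)² = 27.90 cm^2
F = P × A_rod

F ≈ 19.4 kN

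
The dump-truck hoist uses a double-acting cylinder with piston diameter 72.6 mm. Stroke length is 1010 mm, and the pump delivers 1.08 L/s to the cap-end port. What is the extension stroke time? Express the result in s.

Cap-side area A_cap = π/4 × (72.6 mm)² = 4140 mm^2
Swept volume V = A × L; t = V / Q = A·L / Q

t ≈ 3.87 s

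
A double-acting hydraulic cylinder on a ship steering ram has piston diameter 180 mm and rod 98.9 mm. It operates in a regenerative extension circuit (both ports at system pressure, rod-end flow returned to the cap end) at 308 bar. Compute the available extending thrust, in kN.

F ≈ 237 kN

With equal pressure on both faces, forces on the annular region cancel; the net push is pressure × rod cross-section.
Rod cross-section A_rod = π/4 × (98.9 mm)² = 7682 mm^2
F = P × A_rod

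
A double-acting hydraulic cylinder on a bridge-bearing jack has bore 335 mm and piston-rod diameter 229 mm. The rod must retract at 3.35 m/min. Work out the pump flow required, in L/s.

Q ≈ 2.62 L/s

Rod-side annular area A_ann = π/4 × (335² − 229²) = 46950 mm^2
Q = A × v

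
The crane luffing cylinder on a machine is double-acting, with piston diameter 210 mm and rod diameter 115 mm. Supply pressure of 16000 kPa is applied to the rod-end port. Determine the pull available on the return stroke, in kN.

F ≈ 388 kN

Rod-side annular area A_ann = π/4 × (210² − 115²) = 24250 mm^2
On retraction the pressure acts on the annular area (bore minus rod).
F = P × A_ann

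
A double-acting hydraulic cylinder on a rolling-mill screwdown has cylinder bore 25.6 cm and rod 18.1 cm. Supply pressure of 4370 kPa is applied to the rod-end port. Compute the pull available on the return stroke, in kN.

Rod-side annular area A_ann = π/4 × (25.6² − 18.1²) = 257.4 cm^2
On retraction the pressure acts on the annular area (bore minus rod).
F = P × A_ann

F ≈ 112 kN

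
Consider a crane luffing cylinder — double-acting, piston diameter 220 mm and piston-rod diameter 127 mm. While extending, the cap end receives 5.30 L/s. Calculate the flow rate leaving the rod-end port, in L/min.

Q_out ≈ 212 L/min

Cap-side area A_cap = π/4 × (220 mm)² = 38010 mm^2
Rod-side annular area A_ann = π/4 × (220² − 127²) = 25350 mm^2
Piston speed v = Q_in/A_cap; rod-end outflow Q_out = v × A_ann = Q_in × A_ann/A_cap.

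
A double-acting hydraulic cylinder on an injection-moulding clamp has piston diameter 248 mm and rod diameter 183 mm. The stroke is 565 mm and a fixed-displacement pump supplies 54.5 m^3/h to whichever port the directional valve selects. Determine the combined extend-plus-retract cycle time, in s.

Cap-side area A_cap = π/4 × (248 mm)² = 48310 mm^2
Rod-side annular area A_ann = π/4 × (248² − 183²) = 22000 mm^2
t_ext = A_cap·L/Q = 1.803 s
t_ret = A_ann·L/Q = 0.8212 s
t_cycle = t_ext + t_ret

t ≈ 2.62 s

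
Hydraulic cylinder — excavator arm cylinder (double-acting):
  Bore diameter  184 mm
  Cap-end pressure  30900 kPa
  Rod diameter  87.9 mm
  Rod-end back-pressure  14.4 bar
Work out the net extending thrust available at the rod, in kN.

F ≈ 792 kN

Cap-side area A_cap = π/4 × (184 mm)² = 26590 mm^2
Rod-side annular area A_ann = π/4 × (184² − 87.9²) = 20520 mm^2
Net thrust = P_cap·A_cap − P_rod·A_ann = 821.6 kN − 29.55 kN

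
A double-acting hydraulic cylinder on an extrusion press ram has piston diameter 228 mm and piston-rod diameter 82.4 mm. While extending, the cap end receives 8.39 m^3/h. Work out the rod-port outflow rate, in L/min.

Cap-side area A_cap = π/4 × (228 mm)² = 40830 mm^2
Rod-side annular area A_ann = π/4 × (228² − 82.4²) = 35500 mm^2
Piston speed v = Q_in/A_cap; rod-end outflow Q_out = v × A_ann = Q_in × A_ann/A_cap.

Q_out ≈ 122 L/min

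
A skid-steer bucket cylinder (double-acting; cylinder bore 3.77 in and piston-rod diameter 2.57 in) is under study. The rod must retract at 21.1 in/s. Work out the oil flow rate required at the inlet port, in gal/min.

Q ≈ 32.7 gal/min

Rod-side annular area A_ann = π/4 × (3.77² − 2.57²) = 5.975 in^2
Q = A × v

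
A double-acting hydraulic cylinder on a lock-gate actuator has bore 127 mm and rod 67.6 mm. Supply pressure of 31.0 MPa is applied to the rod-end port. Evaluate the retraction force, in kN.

F ≈ 281 kN

Rod-side annular area A_ann = π/4 × (127² − 67.6²) = 9079 mm^2
On retraction the pressure acts on the annular area (bore minus rod).
F = P × A_ann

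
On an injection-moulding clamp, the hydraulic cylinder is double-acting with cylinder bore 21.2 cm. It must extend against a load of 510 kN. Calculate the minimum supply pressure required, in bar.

P ≈ 144 bar

Cap-side area A_cap = π/4 × (21.2 cm)² = 353.0 cm^2
P = F / A = 510 kN / A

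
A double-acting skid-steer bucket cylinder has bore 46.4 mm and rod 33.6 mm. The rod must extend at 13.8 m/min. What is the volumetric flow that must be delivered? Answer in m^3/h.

Q ≈ 1.40 m^3/h

Cap-side area A_cap = π/4 × (46.4 mm)² = 1691 mm^2
Q = A × v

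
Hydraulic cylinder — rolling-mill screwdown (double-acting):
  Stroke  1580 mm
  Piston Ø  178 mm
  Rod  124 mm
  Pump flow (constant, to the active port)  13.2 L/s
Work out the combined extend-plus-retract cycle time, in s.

t ≈ 4.51 s

Cap-side area A_cap = π/4 × (178 mm)² = 24880 mm^2
Rod-side annular area A_ann = π/4 × (178² − 124²) = 12810 mm^2
t_ext = A_cap·L/Q = 2.979 s
t_ret = A_ann·L/Q = 1.533 s
t_cycle = t_ext + t_ret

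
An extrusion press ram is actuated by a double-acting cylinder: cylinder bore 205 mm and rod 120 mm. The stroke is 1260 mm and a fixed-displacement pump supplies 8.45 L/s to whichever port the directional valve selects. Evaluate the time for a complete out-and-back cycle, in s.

Cap-side area A_cap = π/4 × (205 mm)² = 33010 mm^2
Rod-side annular area A_ann = π/4 × (205² − 120²) = 21700 mm^2
t_ext = A_cap·L/Q = 4.922 s
t_ret = A_ann·L/Q = 3.235 s
t_cycle = t_ext + t_ret

t ≈ 8.16 s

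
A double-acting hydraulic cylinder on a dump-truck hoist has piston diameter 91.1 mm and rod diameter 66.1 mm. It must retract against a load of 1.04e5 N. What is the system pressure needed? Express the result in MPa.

Rod-side annular area A_ann = π/4 × (91.1² − 66.1²) = 3087 mm^2
Retraction: pressure acts on the annular area.
P = F / A = 1.04e5 N / A

P ≈ 33.7 MPa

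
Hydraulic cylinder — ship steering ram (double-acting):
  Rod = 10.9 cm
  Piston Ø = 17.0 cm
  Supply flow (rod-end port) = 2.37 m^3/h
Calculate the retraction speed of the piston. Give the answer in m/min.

Rod-side annular area A_ann = π/4 × (17.0² − 10.9²) = 133.7 cm^2
Flow into the rod-end port fills the annular volume.
v = Q / A

v ≈ 2.96 m/min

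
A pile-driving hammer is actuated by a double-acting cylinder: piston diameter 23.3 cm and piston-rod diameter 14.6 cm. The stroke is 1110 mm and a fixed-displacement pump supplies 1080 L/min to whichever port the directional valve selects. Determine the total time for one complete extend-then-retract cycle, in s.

Cap-side area A_cap = π/4 × (23.3 cm)² = 426.4 cm^2
Rod-side annular area A_ann = π/4 × (23.3² − 14.6²) = 259.0 cm^2
t_ext = A_cap·L/Q = 2.629 s
t_ret = A_ann·L/Q = 1.597 s
t_cycle = t_ext + t_ret

t ≈ 4.23 s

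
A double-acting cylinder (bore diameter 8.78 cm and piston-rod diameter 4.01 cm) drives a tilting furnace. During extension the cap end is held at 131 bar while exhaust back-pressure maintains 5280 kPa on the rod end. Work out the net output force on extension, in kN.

F ≈ 54.0 kN

Cap-side area A_cap = π/4 × (8.78 cm)² = 60.55 cm^2
Rod-side annular area A_ann = π/4 × (8.78² − 4.01²) = 47.92 cm^2
Net thrust = P_cap·A_cap − P_rod·A_ann = 79.31 kN − 25.30 kN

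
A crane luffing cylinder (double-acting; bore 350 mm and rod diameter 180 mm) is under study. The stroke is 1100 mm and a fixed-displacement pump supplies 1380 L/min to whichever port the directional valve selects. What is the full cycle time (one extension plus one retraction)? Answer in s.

Cap-side area A_cap = π/4 × (350 mm)² = 96210 mm^2
Rod-side annular area A_ann = π/4 × (350² − 180²) = 70760 mm^2
t_ext = A_cap·L/Q = 4.601 s
t_ret = A_ann·L/Q = 3.384 s
t_cycle = t_ext + t_ret

t ≈ 7.99 s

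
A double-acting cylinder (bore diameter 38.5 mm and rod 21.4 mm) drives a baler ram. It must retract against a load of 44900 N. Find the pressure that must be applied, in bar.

P ≈ 558 bar

Rod-side annular area A_ann = π/4 × (38.5² − 21.4²) = 804.5 mm^2
Retraction: pressure acts on the annular area.
P = F / A = 44900 N / A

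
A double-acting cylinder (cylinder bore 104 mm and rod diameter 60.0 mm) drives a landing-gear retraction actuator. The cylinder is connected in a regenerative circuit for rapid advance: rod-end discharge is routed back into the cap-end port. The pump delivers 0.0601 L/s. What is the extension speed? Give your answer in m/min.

v ≈ 1.28 m/min

In regeneration the rod-end outflow joins the pump flow into the cap end, so the net volume the pump must supply per unit advance equals the rod cross-section area.
Rod cross-section A_rod = π/4 × (60.0 mm)² = 2827 mm^2
v = Q_pump / A_rod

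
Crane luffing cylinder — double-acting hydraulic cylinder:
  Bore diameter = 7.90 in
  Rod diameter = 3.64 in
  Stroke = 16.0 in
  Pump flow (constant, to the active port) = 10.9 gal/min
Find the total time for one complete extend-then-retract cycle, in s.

Cap-side area A_cap = π/4 × (7.90 in)² = 49.02 in^2
Rod-side annular area A_ann = π/4 × (7.90² − 3.64²) = 38.61 in^2
t_ext = A_cap·L/Q = 18.69 s
t_ret = A_ann·L/Q = 14.72 s
t_cycle = t_ext + t_ret

t ≈ 33.4 s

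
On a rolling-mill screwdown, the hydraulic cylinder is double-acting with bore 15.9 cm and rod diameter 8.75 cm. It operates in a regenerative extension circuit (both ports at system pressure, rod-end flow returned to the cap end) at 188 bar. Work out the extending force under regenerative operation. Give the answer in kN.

With equal pressure on both faces, forces on the annular region cancel; the net push is pressure × rod cross-section.
Rod cross-section A_rod = π/4 × (8.75 cm)² = 60.13 cm^2
F = P × A_rod

F ≈ 113 kN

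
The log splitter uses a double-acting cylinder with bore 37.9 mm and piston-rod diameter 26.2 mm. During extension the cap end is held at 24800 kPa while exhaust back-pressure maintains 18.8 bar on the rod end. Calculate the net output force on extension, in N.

Cap-side area A_cap = π/4 × (37.9 mm)² = 1128 mm^2
Rod-side annular area A_ann = π/4 × (37.9² − 26.2²) = 589.0 mm^2
Net thrust = P_cap·A_cap − P_rod·A_ann = 27980 N − 1107 N

F ≈ 26900 N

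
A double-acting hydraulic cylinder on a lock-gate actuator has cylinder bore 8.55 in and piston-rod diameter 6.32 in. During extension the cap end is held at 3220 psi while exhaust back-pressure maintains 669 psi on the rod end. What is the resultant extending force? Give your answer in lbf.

Cap-side area A_cap = π/4 × (8.55 in)² = 57.41 in^2
Rod-side annular area A_ann = π/4 × (8.55² − 6.32²) = 26.04 in^2
Net thrust = P_cap·A_cap − P_rod·A_ann = 1.849e5 lbf − 17420 lbf

F ≈ 1.67e5 lbf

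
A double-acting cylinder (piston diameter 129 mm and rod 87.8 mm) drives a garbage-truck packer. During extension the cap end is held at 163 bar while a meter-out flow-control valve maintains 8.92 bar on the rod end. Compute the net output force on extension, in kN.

Cap-side area A_cap = π/4 × (129 mm)² = 13070 mm^2
Rod-side annular area A_ann = π/4 × (129² − 87.8²) = 7015 mm^2
Net thrust = P_cap·A_cap − P_rod·A_ann = 213.0 kN − 6.258 kN

F ≈ 207 kN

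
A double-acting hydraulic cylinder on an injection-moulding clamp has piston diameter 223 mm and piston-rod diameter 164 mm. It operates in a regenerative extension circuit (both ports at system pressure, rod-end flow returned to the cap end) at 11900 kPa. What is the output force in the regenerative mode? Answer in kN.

F ≈ 251 kN

With equal pressure on both faces, forces on the annular region cancel; the net push is pressure × rod cross-section.
Rod cross-section A_rod = π/4 × (164 mm)² = 21120 mm^2
F = P × A_rod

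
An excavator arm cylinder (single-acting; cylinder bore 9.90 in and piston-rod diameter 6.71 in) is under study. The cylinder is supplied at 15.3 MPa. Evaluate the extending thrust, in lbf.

Cap-side area A_cap = π/4 × (9.90 in)² = 76.98 in^2
F = P × A_cap = 15.3 MPa × A_cap

F ≈ 1.71e5 lbf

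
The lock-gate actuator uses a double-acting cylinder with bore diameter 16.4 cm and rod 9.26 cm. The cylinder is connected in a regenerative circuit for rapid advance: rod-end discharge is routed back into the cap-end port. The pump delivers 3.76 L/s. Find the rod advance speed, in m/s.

In regeneration the rod-end outflow joins the pump flow into the cap end, so the net volume the pump must supply per unit advance equals the rod cross-section area.
Rod cross-section A_rod = π/4 × (9.26 cm)² = 67.35 cm^2
v = Q_pump / A_rod

v ≈ 0.558 m/s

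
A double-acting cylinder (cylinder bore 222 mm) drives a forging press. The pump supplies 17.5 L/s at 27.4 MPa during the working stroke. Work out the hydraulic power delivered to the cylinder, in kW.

W ≈ 480 kW

Hydraulic power = P × Q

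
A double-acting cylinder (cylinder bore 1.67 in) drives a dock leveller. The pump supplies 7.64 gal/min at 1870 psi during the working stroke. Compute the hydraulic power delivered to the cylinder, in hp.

Hydraulic power = P × Q

W ≈ 8.33 hp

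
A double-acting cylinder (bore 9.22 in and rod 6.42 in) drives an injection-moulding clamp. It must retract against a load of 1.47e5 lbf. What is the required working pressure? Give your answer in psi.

Rod-side annular area A_ann = π/4 × (9.22² − 6.42²) = 34.39 in^2
Retraction: pressure acts on the annular area.
P = F / A = 1.47e5 lbf / A

P ≈ 4270 psi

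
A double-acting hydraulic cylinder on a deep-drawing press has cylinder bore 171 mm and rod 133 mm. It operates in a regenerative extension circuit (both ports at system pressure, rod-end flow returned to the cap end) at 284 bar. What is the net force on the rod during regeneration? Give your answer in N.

With equal pressure on both faces, forces on the annular region cancel; the net push is pressure × rod cross-section.
Rod cross-section A_rod = π/4 × (133 mm)² = 13890 mm^2
F = P × A_rod

F ≈ 3.95e5 N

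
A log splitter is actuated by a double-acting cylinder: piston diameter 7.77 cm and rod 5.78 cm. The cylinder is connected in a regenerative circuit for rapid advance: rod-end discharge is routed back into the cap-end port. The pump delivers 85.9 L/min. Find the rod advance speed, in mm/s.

In regeneration the rod-end outflow joins the pump flow into the cap end, so the net volume the pump must supply per unit advance equals the rod cross-section area.
Rod cross-section A_rod = π/4 × (5.78 cm)² = 26.24 cm^2
v = Q_pump / A_rod

v ≈ 546 mm/s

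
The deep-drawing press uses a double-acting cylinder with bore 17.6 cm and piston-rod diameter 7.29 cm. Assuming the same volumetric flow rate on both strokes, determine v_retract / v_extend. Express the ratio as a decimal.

v_ret/v_ext ≈ 1.21

Cap-side area A_cap = π/4 × (17.6 cm)² = 243.3 cm^2
Rod-side annular area A_ann = π/4 × (17.6² − 7.29²) = 201.5 cm^2
For equal Q, v ∝ 1/A, so v_ret/v_ext = A_cap/A_ann.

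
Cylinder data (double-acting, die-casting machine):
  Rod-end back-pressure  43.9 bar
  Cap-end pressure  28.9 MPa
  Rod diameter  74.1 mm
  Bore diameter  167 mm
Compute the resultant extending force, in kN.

F ≈ 556 kN

Cap-side area A_cap = π/4 × (167 mm)² = 21900 mm^2
Rod-side annular area A_ann = π/4 × (167² − 74.1²) = 17590 mm^2
Net thrust = P_cap·A_cap − P_rod·A_ann = 633.0 kN − 77.23 kN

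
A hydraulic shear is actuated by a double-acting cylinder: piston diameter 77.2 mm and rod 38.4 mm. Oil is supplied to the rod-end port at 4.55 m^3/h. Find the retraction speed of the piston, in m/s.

v ≈ 0.359 m/s

Rod-side annular area A_ann = π/4 × (77.2² − 38.4²) = 3523 mm^2
Flow into the rod-end port fills the annular volume.
v = Q / A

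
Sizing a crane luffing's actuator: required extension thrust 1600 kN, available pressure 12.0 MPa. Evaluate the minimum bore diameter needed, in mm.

D ≈ 412 mm

Extension force acts on the full piston face: F = P × (π/4)D².
D = √(4F / (πP)) = √(4 × 1600 kN / (π × 12.0 MPa))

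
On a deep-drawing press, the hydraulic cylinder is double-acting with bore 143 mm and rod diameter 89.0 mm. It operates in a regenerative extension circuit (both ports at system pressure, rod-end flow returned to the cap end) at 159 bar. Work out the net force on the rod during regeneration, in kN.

F ≈ 98.9 kN

With equal pressure on both faces, forces on the annular region cancel; the net push is pressure × rod cross-section.
Rod cross-section A_rod = π/4 × (89.0 mm)² = 6221 mm^2
F = P × A_rod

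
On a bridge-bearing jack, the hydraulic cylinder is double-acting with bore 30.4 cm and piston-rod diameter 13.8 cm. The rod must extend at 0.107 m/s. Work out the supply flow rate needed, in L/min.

Cap-side area A_cap = π/4 × (30.4 cm)² = 725.8 cm^2
Q = A × v

Q ≈ 466 L/min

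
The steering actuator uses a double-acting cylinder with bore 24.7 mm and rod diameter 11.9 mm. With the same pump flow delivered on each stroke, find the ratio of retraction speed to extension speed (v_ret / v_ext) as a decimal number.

Cap-side area A_cap = π/4 × (24.7 mm)² = 479.2 mm^2
Rod-side annular area A_ann = π/4 × (24.7² − 11.9²) = 367.9 mm^2
For equal Q, v ∝ 1/A, so v_ret/v_ext = A_cap/A_ann.

v_ret/v_ext ≈ 1.30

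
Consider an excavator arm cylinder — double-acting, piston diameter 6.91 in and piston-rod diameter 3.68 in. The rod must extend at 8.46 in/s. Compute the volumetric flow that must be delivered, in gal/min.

Cap-side area A_cap = π/4 × (6.91 in)² = 37.50 in^2
Q = A × v

Q ≈ 82.4 gal/min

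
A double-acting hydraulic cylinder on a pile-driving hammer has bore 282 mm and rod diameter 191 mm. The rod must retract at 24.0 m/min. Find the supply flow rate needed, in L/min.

Q ≈ 811 L/min

Rod-side annular area A_ann = π/4 × (282² − 191²) = 33810 mm^2
Q = A × v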